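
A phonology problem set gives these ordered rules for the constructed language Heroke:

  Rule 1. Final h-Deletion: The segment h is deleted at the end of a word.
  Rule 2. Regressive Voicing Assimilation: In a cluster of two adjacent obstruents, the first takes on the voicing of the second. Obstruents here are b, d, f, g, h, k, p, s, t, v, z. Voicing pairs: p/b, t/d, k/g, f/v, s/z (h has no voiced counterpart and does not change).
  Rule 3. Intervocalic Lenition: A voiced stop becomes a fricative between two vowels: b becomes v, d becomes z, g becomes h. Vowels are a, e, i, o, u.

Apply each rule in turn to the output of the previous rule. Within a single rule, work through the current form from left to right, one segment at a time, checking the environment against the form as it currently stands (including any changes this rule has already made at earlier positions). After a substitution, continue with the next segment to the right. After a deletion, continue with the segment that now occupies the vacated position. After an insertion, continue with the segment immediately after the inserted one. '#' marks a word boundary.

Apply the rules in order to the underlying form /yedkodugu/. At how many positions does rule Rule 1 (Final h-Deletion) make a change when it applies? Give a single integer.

Rule 1 Final h-Deletion: no change — [yedkodugu]
Rule 2 Regressive Voicing Assimilation: [yedkodugu] → [yetkodugu]
Rule 3 Intervocalic Lenition: [yetkodugu] → [yetkozuhu]
Rule Rule 1 changed 0 position(s).

0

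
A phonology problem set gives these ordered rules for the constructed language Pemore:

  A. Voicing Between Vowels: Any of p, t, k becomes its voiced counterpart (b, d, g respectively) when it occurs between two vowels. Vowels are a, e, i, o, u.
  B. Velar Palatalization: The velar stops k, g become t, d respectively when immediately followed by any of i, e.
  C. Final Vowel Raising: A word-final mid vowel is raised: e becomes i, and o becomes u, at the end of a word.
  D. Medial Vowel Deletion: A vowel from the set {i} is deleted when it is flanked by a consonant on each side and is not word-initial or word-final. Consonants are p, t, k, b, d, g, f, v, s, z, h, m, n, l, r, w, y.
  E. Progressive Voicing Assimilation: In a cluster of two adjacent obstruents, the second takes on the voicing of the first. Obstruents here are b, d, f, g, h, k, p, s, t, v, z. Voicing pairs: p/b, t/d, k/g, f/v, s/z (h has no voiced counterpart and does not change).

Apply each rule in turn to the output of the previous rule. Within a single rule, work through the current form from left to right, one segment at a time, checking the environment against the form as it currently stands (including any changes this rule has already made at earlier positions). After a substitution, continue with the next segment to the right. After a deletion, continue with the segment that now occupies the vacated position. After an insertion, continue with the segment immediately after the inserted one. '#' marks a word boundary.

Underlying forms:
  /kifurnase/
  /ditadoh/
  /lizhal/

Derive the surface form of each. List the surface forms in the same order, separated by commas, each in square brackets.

[tfurnasi], [ddadoh], [lzhal]

/kifurnase/:
  A Voicing Between Vowels: no change — [kifurnase]
  B Velar Palatalization: [kifurnase] → [tifurnase]
  C Final Vowel Raising: [tifurnase] → [tifurnasi]
  D Medial Vowel Deletion: [tifurnasi] → [tfurnasi]
  E Progressive Voicing Assimilation: no change — [tfurnasi]
/ditadoh/:
  A Voicing Between Vowels: [ditadoh] → [didadoh]
  B Velar Palatalization: no change — [didadoh]
  C Final Vowel Raising: no change — [didadoh]
  D Medial Vowel Deletion: [didadoh] → [ddadoh]
  E Progressive Voicing Assimilation: no change — [ddadoh]
/lizhal/:
  A Voicing Between Vowels: no change — [lizhal]
  B Velar Palatalization: no change — [lizhal]
  C Final Vowel Raising: no change — [lizhal]
  D Medial Vowel Deletion: [lizhal] → [lzhal]
  E Progressive Voicing Assimilation: no change — [lzhal]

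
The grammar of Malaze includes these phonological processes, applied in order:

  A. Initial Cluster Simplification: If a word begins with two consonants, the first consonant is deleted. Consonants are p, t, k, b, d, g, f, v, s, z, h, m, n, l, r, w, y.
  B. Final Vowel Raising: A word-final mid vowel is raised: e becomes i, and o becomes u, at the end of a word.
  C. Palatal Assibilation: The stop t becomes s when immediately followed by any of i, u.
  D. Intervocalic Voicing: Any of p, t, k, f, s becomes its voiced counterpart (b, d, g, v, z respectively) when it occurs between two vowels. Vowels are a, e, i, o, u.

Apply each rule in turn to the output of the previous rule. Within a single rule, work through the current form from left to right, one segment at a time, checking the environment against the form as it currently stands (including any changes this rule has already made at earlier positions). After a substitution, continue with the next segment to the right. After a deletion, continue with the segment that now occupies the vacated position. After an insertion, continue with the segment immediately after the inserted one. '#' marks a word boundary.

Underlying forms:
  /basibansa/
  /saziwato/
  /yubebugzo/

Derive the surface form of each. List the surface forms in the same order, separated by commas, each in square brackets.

[bazibansa], [saziwazu], [yubebugzu]

/basibansa/:
  A Initial Cluster Simplification: no change — [basibansa]
  B Final Vowel Raising: no change — [basibansa]
  C Palatal Assibilation: no change — [basibansa]
  D Intervocalic Voicing: [basibansa] → [bazibansa]
/saziwato/:
  A Initial Cluster Simplification: no change — [saziwato]
  B Final Vowel Raising: [saziwato] → [saziwatu]
  C Palatal Assibilation: [saziwatu] → [saziwasu]
  D Intervocalic Voicing: [saziwasu] → [saziwazu]
/yubebugzo/:
  A Initial Cluster Simplification: no change — [yubebugzo]
  B Final Vowel Raising: [yubebugzo] → [yubebugzu]
  C Palatal Assibilation: no change — [yubebugzu]
  D Intervocalic Voicing: no change — [yubebugzu]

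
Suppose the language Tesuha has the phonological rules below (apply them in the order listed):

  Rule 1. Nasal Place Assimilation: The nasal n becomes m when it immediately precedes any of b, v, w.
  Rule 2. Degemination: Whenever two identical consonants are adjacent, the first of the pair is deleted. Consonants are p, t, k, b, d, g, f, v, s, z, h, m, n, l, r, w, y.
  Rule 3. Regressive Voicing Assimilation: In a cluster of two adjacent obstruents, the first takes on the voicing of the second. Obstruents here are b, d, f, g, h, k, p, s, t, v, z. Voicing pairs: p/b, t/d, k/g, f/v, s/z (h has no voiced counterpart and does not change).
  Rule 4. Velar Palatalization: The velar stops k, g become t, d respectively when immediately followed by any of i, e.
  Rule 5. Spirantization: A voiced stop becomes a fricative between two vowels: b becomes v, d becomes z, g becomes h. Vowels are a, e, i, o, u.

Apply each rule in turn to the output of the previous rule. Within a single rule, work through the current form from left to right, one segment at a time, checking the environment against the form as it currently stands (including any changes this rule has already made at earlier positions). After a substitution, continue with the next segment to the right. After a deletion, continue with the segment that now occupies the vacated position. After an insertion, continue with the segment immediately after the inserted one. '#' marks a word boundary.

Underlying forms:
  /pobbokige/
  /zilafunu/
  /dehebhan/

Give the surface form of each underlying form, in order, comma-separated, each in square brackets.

/pobbokige/:
  Rule 1 Nasal Place Assimilation: no change — [pobbokige]
  Rule 2 Degemination: [pobbokige] → [pobokige]
  Rule 3 Regressive Voicing Assimilation: no change — [pobokige]
  Rule 4 Velar Palatalization: [pobokige] → [pobotide]
  Rule 5 Spirantization: [pobotide] → [povotize]
/zilafunu/:
  Rule 1 Nasal Place Assimilation: no change — [zilafunu]
  Rule 2 Degemination: no change — [zilafunu]
  Rule 3 Regressive Voicing Assimilation: no change — [zilafunu]
  Rule 4 Velar Palatalization: no change — [zilafunu]
  Rule 5 Spirantization: no change — [zilafunu]
/dehebhan/:
  Rule 1 Nasal Place Assimilation: no change — [dehebhan]
  Rule 2 Degemination: no change — [dehebhan]
  Rule 3 Regressive Voicing Assimilation: [dehebhan] → [dehephan]
  Rule 4 Velar Palatalization: no change — [dehephan]
  Rule 5 Spirantization: no change — [dehephan]

[povotize], [zilafunu], [dehephan]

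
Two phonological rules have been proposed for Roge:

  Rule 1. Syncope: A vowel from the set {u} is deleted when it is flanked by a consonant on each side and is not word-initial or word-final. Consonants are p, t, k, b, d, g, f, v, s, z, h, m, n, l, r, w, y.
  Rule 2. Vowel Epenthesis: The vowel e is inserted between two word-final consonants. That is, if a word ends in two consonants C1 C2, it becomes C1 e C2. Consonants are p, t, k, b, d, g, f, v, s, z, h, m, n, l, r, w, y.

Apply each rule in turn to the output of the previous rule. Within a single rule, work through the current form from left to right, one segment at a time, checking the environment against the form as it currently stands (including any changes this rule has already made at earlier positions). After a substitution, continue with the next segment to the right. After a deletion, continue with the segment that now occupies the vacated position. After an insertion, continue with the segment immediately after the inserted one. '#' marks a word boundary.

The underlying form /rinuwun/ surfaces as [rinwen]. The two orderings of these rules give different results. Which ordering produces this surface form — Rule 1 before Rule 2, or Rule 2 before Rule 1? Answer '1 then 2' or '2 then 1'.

Order 1 then 2:
  1 Syncope: [rinuwun] → [rinwn]
  2 Vowel Epenthesis: [rinwn] → [rinwen]
  result: [rinwen]
Order 2 then 1:
  2 Vowel Epenthesis: no change — [rinuwun]
  1 Syncope: [rinuwun] → [rinwn]
  result: [rinwn]

1 then 2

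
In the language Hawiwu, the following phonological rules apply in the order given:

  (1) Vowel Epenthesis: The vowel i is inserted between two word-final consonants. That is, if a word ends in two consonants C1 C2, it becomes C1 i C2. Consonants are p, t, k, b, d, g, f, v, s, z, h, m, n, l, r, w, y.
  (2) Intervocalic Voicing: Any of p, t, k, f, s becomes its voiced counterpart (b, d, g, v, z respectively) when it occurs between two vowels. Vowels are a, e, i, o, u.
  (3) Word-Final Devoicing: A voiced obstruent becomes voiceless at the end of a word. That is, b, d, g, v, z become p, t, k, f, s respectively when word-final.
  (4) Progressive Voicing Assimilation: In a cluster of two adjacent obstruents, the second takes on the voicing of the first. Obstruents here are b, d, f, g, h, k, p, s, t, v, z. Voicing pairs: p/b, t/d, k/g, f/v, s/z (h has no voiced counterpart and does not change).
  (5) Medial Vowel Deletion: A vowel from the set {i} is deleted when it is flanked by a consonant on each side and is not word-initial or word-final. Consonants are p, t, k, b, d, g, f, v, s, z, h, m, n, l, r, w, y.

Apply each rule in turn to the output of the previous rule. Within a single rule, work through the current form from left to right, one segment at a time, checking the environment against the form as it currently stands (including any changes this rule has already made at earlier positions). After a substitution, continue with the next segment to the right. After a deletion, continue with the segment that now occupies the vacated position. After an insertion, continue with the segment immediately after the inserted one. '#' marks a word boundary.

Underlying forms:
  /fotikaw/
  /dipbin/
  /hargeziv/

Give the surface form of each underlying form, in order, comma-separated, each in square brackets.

[fodgaw], [dppn], [hargezf]

/fotikaw/:
  (1) Vowel Epenthesis: no change — [fotikaw]
  (2) Intervocalic Voicing: [fotikaw] → [fodigaw]
  (3) Word-Final Devoicing: no change — [fodigaw]
  (4) Progressive Voicing Assimilation: no change — [fodigaw]
  (5) Medial Vowel Deletion: [fodigaw] → [fodgaw]
/dipbin/:
  (1) Vowel Epenthesis: no change — [dipbin]
  (2) Intervocalic Voicing: no change — [dipbin]
  (3) Word-Final Devoicing: no change — [dipbin]
  (4) Progressive Voicing Assimilation: [dipbin] → [dippin]
  (5) Medial Vowel Deletion: [dippin] → [dppn]
/hargeziv/:
  (1) Vowel Epenthesis: no change — [hargeziv]
  (2) Intervocalic Voicing: no change — [hargeziv]
  (3) Word-Final Devoicing: [hargeziv] → [hargezif]
  (4) Progressive Voicing Assimilation: no change — [hargezif]
  (5) Medial Vowel Deletion: [hargezif] → [hargezf]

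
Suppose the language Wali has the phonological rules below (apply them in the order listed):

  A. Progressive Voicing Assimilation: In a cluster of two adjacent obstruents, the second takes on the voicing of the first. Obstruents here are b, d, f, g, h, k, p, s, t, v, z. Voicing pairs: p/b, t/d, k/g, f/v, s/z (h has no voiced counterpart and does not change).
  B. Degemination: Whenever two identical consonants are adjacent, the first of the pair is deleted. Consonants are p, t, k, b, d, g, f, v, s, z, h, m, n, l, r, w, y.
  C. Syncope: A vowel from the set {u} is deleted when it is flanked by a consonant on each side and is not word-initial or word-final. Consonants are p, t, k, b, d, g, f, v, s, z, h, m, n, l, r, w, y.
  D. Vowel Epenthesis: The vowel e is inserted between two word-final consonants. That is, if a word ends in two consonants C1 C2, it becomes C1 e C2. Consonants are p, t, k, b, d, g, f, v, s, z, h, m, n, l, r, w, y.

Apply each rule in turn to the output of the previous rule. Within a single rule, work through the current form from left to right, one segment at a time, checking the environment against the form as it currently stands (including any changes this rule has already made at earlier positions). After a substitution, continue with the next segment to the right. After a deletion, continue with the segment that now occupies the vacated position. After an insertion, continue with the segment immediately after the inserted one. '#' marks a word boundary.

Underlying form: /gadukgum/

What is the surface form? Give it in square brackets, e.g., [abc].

A Progressive Voicing Assimilation: [gadukgum] → [gadukkum]
B Degemination: [gadukkum] → [gadukum]
C Syncope: [gadukum] → [gadkm]
D Vowel Epenthesis: [gadkm] → [gadkem]

[gadkem]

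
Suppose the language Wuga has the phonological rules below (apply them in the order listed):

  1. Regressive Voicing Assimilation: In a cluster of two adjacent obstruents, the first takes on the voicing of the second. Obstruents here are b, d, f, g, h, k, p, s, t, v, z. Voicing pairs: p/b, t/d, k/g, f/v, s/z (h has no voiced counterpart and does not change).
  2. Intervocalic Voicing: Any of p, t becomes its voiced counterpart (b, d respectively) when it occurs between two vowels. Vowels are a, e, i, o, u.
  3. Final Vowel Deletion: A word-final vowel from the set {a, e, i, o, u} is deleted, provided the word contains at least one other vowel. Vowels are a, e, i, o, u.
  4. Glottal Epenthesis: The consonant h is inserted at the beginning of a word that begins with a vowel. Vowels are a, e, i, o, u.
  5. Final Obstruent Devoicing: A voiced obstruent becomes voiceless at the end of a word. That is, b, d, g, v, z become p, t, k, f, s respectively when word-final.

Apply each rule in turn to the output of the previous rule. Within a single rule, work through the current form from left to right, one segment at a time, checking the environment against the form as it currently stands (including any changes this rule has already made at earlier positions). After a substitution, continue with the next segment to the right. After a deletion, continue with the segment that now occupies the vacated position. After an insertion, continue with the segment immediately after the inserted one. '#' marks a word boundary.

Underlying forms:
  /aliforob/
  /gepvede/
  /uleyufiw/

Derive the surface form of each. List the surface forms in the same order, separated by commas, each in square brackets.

/aliforob/:
  1 Regressive Voicing Assimilation: no change — [aliforob]
  2 Intervocalic Voicing: no change — [aliforob]
  3 Final Vowel Deletion: no change — [aliforob]
  4 Glottal Epenthesis: [aliforob] → [haliforob]
  5 Final Obstruent Devoicing: [haliforob] → [haliforop]
/gepvede/:
  1 Regressive Voicing Assimilation: [gepvede] → [gebvede]
  2 Intervocalic Voicing: no change — [gebvede]
  3 Final Vowel Deletion: [gebvede] → [gebved]
  4 Glottal Epenthesis: no change — [gebved]
  5 Final Obstruent Devoicing: [gebved] → [gebvet]
/uleyufiw/:
  1 Regressive Voicing Assimilation: no change — [uleyufiw]
  2 Intervocalic Voicing: no change — [uleyufiw]
  3 Final Vowel Deletion: no change — [uleyufiw]
  4 Glottal Epenthesis: [uleyufiw] → [huleyufiw]
  5 Final Obstruent Devoicing: no change — [huleyufiw]

[haliforop], [gebvet], [huleyufiw]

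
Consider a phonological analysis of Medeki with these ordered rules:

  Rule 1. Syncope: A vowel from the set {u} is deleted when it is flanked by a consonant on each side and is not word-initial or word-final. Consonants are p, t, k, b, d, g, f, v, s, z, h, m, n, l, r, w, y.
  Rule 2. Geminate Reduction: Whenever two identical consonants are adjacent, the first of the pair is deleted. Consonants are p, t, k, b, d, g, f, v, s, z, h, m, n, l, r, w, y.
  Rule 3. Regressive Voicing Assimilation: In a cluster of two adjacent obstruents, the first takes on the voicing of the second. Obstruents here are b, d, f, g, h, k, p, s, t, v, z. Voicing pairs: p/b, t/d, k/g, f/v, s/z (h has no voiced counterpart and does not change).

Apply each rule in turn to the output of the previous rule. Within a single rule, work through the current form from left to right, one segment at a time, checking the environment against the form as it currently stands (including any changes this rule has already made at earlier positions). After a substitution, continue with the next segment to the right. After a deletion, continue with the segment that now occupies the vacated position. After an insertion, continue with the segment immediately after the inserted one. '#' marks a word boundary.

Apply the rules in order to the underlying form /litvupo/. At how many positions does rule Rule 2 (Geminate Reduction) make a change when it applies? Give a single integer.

0

Rule 1 Syncope: [litvupo] → [litvpo]
Rule 2 Geminate Reduction: no change — [litvpo]
Rule 3 Regressive Voicing Assimilation: [litvpo] → [lidfpo]
Rule Rule 2 changed 0 position(s).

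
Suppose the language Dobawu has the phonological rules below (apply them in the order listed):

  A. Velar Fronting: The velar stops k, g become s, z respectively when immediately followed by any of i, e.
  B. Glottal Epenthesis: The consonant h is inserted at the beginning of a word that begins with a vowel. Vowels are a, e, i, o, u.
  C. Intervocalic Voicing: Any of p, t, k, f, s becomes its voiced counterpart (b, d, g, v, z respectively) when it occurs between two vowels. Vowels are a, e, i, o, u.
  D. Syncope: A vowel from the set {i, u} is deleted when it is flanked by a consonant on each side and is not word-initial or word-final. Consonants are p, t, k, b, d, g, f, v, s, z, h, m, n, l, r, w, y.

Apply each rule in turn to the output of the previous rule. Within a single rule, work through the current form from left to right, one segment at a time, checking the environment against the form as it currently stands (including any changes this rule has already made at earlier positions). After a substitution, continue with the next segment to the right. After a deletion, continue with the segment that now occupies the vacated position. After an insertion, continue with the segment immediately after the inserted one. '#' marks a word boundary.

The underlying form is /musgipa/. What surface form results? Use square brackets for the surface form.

A Velar Fronting: [musgipa] → [muszipa]
B Glottal Epenthesis: no change — [muszipa]
C Intervocalic Voicing: [muszipa] → [musziba]
D Syncope: [musziba] → [mszba]

[mszba]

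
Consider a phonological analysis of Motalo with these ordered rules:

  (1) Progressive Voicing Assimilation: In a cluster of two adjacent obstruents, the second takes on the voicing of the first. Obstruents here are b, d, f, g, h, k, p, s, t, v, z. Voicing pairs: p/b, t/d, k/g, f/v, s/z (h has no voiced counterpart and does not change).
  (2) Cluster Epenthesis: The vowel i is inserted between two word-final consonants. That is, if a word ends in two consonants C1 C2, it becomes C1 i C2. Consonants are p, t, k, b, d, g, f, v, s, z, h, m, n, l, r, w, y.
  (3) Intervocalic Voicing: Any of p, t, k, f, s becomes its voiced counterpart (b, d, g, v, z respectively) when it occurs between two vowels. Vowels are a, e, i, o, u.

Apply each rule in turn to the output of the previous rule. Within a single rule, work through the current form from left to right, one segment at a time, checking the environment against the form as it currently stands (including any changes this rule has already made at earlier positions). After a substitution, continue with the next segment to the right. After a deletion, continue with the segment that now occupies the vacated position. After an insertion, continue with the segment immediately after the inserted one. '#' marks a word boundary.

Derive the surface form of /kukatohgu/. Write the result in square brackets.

(1) Progressive Voicing Assimilation: [kukatohgu] → [kukatohku]
(2) Cluster Epenthesis: no change — [kukatohku]
(3) Intervocalic Voicing: [kukatohku] → [kugadohku]

[kugadohku]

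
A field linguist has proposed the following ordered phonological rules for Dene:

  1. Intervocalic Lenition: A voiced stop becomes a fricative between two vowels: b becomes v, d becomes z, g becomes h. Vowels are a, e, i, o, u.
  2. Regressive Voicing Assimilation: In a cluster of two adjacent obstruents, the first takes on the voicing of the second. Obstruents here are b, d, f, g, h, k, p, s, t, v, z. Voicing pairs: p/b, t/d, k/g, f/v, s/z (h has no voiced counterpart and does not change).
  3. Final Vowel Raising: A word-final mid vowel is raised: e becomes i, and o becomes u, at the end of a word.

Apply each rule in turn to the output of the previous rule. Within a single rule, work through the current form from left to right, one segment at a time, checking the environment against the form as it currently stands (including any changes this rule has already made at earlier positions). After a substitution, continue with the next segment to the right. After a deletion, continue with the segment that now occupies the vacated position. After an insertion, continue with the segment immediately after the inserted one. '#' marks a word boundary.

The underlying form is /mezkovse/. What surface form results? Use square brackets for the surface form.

1 Intervocalic Lenition: no change — [mezkovse]
2 Regressive Voicing Assimilation: [mezkovse] → [meskofse]
3 Final Vowel Raising: [meskofse] → [meskofsi]

[meskofsi]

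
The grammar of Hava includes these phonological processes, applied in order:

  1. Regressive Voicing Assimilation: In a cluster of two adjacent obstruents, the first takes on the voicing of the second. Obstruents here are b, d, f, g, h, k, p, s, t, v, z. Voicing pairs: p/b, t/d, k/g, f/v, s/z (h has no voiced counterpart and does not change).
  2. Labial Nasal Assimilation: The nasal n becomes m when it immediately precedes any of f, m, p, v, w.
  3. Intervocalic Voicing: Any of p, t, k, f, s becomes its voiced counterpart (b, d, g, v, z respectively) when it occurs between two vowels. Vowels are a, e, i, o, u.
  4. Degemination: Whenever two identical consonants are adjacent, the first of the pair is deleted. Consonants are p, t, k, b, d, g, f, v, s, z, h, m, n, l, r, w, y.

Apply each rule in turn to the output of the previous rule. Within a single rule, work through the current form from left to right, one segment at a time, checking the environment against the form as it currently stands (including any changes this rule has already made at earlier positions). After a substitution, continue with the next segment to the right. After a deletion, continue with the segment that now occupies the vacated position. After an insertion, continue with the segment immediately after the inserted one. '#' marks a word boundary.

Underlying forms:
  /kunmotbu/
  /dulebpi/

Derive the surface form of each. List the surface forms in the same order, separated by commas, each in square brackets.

[kumodbu], [dulepi]

/kunmotbu/:
  1 Regressive Voicing Assimilation: [kunmotbu] → [kunmodbu]
  2 Labial Nasal Assimilation: [kunmodbu] → [kummodbu]
  3 Intervocalic Voicing: no change — [kummodbu]
  4 Degemination: [kummodbu] → [kumodbu]
/dulebpi/:
  1 Regressive Voicing Assimilation: [dulebpi] → [duleppi]
  2 Labial Nasal Assimilation: no change — [duleppi]
  3 Intervocalic Voicing: no change — [duleppi]
  4 Degemination: [duleppi] → [dulepi]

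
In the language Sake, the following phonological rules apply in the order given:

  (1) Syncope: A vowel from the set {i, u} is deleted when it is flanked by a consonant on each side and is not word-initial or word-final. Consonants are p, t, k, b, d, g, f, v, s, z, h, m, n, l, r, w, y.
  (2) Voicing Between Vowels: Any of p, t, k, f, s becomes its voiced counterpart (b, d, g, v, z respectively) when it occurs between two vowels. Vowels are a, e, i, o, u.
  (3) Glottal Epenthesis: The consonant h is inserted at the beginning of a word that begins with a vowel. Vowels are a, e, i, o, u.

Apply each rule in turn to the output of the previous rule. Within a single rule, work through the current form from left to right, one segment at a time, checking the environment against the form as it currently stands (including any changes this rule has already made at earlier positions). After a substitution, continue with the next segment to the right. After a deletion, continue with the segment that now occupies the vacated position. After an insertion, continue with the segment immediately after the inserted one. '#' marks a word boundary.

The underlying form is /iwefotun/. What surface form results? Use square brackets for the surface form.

[hiwevotn]

(1) Syncope: [iwefotun] → [iwefotn]
(2) Voicing Between Vowels: [iwefotn] → [iwevotn]
(3) Glottal Epenthesis: [iwevotn] → [hiwevotn]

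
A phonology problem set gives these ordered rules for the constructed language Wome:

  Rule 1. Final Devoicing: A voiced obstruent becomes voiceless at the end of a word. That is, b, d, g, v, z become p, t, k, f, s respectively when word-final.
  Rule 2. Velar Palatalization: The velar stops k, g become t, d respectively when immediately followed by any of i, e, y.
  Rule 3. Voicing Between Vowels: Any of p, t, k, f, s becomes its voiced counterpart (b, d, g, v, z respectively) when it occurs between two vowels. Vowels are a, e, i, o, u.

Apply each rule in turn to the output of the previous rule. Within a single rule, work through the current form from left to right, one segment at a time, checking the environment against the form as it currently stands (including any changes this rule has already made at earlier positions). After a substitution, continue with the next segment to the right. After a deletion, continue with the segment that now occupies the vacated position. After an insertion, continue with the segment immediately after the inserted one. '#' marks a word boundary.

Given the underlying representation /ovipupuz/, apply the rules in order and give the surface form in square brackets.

[ovibubus]

Rule 1 Final Devoicing: [ovipupuz] → [ovipupus]
Rule 2 Velar Palatalization: no change — [ovipupus]
Rule 3 Voicing Between Vowels: [ovipupus] → [ovibubus]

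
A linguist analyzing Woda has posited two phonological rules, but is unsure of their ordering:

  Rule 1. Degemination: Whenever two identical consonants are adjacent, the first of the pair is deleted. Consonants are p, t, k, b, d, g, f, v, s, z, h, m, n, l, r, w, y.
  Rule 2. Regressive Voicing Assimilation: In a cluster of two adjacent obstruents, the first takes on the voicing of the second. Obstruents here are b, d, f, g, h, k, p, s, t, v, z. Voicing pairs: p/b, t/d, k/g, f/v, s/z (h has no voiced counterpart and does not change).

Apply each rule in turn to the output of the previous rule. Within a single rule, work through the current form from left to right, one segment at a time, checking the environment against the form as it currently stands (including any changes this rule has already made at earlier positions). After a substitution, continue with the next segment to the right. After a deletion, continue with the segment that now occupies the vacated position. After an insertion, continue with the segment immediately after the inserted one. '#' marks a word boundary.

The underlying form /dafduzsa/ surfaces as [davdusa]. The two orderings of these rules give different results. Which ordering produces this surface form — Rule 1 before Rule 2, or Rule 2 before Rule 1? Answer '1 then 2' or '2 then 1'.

Order 1 then 2:
  1 Degemination: no change — [dafduzsa]
  2 Regressive Voicing Assimilation: [dafduzsa] → [davdussa]
  result: [davdussa]
Order 2 then 1:
  2 Regressive Voicing Assimilation: [dafduzsa] → [davdussa]
  1 Degemination: [davdussa] → [davdusa]
  result: [davdusa]

2 then 1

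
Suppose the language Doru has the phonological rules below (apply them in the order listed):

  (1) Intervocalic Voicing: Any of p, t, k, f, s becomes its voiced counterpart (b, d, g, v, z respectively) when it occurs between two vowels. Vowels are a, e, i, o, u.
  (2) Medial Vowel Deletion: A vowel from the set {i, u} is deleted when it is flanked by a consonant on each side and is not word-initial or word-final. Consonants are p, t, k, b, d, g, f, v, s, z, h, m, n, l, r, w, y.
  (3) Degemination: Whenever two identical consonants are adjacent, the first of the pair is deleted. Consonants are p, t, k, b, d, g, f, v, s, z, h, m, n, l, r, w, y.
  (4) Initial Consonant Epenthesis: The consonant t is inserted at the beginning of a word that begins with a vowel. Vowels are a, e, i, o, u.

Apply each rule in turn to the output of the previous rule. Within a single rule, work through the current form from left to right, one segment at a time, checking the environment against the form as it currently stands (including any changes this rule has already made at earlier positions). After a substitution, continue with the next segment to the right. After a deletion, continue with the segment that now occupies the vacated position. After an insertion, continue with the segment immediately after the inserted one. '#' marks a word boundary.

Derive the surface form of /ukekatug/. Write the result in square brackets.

[tugegadg]

(1) Intervocalic Voicing: [ukekatug] → [ugegadug]
(2) Medial Vowel Deletion: [ugegadug] → [ugegadg]
(3) Degemination: no change — [ugegadg]
(4) Initial Consonant Epenthesis: [ugegadg] → [tugegadg]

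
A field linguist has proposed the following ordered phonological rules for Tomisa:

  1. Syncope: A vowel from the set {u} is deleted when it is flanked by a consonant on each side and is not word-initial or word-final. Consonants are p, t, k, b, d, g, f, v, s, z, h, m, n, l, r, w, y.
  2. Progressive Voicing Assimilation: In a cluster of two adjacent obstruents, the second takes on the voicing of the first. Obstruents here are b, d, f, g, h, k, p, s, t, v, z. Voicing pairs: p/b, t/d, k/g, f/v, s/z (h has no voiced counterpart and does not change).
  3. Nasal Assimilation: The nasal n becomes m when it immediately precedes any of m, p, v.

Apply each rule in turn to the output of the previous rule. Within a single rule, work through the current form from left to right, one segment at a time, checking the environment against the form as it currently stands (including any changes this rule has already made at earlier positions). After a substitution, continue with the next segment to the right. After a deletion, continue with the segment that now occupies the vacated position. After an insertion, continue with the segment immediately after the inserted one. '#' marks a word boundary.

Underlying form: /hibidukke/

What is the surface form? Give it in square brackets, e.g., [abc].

1 Syncope: [hibidukke] → [hibidkke]
2 Progressive Voicing Assimilation: [hibidkke] → [hibidgge]
3 Nasal Assimilation: no change — [hibidgge]

[hibidgge]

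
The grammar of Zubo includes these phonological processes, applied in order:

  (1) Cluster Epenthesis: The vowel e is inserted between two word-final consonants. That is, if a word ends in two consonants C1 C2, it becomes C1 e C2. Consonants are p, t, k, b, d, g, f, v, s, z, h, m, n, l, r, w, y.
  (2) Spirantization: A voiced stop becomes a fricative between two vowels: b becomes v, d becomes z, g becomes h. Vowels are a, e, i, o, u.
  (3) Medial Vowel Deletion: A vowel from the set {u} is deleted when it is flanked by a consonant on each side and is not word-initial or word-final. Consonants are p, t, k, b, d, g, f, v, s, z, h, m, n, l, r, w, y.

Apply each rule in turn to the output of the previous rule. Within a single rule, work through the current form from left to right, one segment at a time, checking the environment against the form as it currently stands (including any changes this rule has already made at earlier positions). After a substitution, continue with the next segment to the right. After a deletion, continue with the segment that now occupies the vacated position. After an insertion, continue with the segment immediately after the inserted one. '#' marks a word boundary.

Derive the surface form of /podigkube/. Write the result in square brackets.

(1) Cluster Epenthesis: no change — [podigkube]
(2) Spirantization: [podigkube] → [pozigkuve]
(3) Medial Vowel Deletion: [pozigkuve] → [pozigkve]

[pozigkve]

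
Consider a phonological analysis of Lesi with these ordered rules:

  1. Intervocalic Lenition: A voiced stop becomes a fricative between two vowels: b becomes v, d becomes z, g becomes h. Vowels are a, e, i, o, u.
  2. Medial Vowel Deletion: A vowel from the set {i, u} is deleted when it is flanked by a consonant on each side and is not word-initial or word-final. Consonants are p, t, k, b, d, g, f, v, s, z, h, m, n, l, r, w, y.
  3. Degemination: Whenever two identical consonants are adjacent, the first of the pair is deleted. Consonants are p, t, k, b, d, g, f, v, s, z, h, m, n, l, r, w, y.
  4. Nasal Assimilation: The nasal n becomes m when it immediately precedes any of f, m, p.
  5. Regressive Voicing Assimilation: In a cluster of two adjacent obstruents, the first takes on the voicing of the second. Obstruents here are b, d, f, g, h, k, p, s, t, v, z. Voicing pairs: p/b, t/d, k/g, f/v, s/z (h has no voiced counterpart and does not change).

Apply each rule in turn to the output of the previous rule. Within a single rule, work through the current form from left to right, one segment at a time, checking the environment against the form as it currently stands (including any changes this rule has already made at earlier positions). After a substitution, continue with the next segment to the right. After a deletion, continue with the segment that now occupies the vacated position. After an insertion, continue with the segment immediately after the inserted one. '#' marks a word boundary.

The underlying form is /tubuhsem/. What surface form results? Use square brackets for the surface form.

1 Intervocalic Lenition: [tubuhsem] → [tuvuhsem]
2 Medial Vowel Deletion: [tuvuhsem] → [tvhsem]
3 Degemination: no change — [tvhsem]
4 Nasal Assimilation: no change — [tvhsem]
5 Regressive Voicing Assimilation: [tvhsem] → [dfhsem]

[dfhsem]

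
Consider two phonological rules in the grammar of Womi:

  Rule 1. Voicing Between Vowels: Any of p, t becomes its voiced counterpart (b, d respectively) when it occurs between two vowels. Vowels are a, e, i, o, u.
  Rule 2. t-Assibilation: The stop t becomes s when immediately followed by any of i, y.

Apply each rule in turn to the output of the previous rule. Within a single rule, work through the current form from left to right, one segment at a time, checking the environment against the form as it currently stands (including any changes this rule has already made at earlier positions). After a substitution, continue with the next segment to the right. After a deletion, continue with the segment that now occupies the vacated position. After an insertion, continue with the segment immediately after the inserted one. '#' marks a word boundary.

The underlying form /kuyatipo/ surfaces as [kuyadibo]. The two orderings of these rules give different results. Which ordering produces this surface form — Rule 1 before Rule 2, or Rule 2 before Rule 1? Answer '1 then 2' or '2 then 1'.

1 then 2

Order 1 then 2:
  1 Voicing Between Vowels: [kuyatipo] → [kuyadibo]
  2 t-Assibilation: no change — [kuyadibo]
  result: [kuyadibo]
Order 2 then 1:
  2 t-Assibilation: [kuyatipo] → [kuyasipo]
  1 Voicing Between Vowels: [kuyasipo] → [kuyasibo]
  result: [kuyasibo]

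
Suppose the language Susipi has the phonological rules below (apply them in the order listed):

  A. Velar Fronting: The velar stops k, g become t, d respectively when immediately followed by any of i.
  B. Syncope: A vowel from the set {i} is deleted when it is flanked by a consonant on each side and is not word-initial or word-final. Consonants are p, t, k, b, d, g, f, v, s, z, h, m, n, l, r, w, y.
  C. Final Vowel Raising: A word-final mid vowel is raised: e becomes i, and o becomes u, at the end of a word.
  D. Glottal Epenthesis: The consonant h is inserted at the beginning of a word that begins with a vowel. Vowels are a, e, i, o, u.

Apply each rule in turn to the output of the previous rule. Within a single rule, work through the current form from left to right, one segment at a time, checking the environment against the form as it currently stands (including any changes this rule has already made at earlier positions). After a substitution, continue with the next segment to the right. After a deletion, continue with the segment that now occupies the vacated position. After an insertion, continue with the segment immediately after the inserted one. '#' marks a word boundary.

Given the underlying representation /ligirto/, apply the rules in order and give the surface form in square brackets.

A Velar Fronting: [ligirto] → [lidirto]
B Syncope: [lidirto] → [ldrto]
C Final Vowel Raising: [ldrto] → [ldrtu]
D Glottal Epenthesis: no change — [ldrtu]

[ldrtu]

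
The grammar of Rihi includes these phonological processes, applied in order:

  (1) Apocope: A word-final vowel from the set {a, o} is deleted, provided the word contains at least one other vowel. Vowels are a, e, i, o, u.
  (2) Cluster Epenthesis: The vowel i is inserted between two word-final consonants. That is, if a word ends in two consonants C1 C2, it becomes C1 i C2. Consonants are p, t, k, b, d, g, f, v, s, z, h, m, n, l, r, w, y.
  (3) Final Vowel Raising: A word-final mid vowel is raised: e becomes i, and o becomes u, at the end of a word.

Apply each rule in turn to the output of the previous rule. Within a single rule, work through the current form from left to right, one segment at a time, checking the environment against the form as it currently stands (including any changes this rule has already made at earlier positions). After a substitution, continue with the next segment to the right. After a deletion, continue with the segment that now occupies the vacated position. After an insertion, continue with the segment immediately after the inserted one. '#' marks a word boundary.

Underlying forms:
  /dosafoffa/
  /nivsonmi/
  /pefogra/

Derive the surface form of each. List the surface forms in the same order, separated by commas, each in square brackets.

[dosafofif], [nivsonmi], [pefogir]

/dosafoffa/:
  (1) Apocope: [dosafoffa] → [dosafoff]
  (2) Cluster Epenthesis: [dosafoff] → [dosafofif]
  (3) Final Vowel Raising: no change — [dosafofif]
/nivsonmi/:
  (1) Apocope: no change — [nivsonmi]
  (2) Cluster Epenthesis: no change — [nivsonmi]
  (3) Final Vowel Raising: no change — [nivsonmi]
/pefogra/:
  (1) Apocope: [pefogra] → [pefogr]
  (2) Cluster Epenthesis: [pefogr] → [pefogir]
  (3) Final Vowel Raising: no change — [pefogir]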